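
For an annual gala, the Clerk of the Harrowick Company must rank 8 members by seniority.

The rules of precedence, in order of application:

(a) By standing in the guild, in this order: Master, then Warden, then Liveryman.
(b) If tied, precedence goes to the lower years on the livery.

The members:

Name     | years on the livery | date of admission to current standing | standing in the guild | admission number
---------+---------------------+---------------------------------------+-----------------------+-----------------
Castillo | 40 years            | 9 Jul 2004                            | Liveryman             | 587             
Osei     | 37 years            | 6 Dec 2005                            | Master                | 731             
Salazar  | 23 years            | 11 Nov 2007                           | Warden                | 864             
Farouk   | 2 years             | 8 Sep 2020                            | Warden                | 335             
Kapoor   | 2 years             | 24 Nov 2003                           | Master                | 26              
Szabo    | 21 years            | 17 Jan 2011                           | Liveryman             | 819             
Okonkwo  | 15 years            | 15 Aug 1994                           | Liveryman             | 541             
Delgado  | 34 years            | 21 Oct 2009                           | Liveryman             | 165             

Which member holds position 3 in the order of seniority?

Farouk

By standing in the guild: Kapoor and Osei (Master); then Farouk and Salazar (Warden); then Okonkwo, Szabo, Delgado and Castillo (Liveryman).
Among Kapoor and Osei, by years on the livery (lower first): Kapoor (2 years) before Osei (37 years).
Among Farouk and Salazar, by years on the livery (lower first): Farouk (2 years) before Salazar (23 years).
Among Okonkwo, Szabo, Delgado and Castillo, by years on the livery (lower first): Okonkwo (15 years) before Szabo (21 years) before Delgado (34 years) before Castillo (40 years).
Order: Kapoor, Osei, Farouk, Salazar, Okonkwo, Szabo, Delgado, Castillo.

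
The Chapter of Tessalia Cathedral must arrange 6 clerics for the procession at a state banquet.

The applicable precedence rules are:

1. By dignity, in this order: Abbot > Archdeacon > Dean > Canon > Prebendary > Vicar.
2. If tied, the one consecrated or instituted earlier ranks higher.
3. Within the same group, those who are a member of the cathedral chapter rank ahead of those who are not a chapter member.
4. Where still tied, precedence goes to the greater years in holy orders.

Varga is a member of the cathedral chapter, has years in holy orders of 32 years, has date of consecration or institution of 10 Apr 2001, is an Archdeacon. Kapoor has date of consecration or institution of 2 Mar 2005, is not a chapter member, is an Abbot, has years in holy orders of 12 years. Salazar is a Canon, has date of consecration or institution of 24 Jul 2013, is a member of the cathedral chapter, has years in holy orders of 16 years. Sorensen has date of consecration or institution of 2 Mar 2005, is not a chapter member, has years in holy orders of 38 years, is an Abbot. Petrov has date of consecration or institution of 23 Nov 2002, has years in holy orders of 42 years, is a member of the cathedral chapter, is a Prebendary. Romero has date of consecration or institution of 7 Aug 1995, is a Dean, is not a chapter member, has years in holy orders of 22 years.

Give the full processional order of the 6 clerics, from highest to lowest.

By dignity: Sorensen and Kapoor (Abbot); then Varga (Archdeacon); then Romero (Dean); then Salazar (Canon); then Petrov (Prebendary).
Sorensen and Kapoor both have date of consecration or institution 2 Mar 2005, so the next rule applies.
Sorensen and Kapoor are each not a chapter member, so the next rule applies.
Among Sorensen and Kapoor, by years in holy orders (higher first): Sorensen (38 years) before Kapoor (12 years).
Full order: Sorensen, Kapoor, Varga, Romero, Salazar, Petrov.

Sorensen, Kapoor, Varga, Romero, Salazar, Petrov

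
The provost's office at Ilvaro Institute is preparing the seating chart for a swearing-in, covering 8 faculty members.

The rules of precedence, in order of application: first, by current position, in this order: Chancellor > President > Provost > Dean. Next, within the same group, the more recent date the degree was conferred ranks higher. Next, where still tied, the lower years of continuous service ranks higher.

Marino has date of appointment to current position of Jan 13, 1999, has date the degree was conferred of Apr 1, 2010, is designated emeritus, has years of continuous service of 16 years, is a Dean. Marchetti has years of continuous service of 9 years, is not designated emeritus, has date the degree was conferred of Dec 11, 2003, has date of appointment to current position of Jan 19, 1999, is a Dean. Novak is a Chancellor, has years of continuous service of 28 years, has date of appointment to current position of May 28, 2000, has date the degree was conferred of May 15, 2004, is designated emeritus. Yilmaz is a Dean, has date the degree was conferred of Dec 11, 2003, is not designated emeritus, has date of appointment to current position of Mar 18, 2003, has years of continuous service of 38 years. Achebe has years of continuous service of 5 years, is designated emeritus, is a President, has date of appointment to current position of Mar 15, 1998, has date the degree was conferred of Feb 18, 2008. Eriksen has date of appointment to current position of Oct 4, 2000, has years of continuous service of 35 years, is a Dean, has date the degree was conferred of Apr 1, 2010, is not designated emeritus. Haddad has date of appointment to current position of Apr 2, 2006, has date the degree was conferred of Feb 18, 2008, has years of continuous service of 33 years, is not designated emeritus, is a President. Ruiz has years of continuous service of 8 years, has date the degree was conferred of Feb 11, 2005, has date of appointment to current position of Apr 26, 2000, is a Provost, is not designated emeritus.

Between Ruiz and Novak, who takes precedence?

Novak

By current position: Novak (Chancellor); then Achebe and Haddad (President); then Ruiz (Provost); then Marino, Eriksen, Marchetti and Yilmaz (Dean).
Achebe and Haddad both have date the degree was conferred Feb 18, 2008, so the next rule applies.
Among Achebe and Haddad, by years of continuous service (lower first): Achebe (5 years) before Haddad (33 years).
Among Marino, Eriksen, Marchetti and Yilmaz, by date the degree was conferred (later first): Marino and Eriksen (Apr 1, 2010) before Marchetti and Yilmaz (Dec 11, 2003).
Among Marino and Eriksen, by years of continuous service (lower first): Marino (16 years) before Eriksen (35 years).
Among Marchetti and Yilmaz, by years of continuous service (lower first): Marchetti (9 years) before Yilmaz (38 years).
So Novak takes precedence.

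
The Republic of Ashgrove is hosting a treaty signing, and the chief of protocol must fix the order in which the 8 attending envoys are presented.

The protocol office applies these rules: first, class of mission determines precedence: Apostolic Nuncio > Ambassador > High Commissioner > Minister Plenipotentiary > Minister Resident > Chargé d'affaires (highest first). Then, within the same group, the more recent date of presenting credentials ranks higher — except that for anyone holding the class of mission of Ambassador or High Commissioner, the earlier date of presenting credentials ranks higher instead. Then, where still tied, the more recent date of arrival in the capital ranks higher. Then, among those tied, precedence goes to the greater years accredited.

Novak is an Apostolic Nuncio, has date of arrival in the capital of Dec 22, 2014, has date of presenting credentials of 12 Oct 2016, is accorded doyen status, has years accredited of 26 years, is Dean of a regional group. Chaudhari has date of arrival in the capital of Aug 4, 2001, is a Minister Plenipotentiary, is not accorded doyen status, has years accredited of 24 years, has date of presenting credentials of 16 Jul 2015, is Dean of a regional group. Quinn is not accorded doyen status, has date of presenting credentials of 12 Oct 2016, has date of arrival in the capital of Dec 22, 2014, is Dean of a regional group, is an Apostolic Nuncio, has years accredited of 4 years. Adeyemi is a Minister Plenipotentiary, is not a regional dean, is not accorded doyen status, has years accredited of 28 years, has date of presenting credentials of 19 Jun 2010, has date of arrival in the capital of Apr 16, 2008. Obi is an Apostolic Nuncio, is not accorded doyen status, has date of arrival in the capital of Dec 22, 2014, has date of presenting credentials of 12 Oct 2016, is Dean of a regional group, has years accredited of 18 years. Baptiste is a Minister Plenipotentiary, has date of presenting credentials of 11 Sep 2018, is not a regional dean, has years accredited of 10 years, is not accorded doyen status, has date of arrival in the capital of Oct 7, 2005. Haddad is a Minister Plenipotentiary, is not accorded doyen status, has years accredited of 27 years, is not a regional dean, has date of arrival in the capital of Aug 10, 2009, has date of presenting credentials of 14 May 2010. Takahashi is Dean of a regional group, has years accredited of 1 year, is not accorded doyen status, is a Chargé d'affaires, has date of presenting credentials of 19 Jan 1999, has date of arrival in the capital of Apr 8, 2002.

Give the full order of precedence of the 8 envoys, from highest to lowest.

Novak, Obi, Quinn, Baptiste, Chaudhari, Adeyemi, Haddad, Takahashi

By class of mission: Novak, Obi and Quinn (Apostolic Nuncio); then Baptiste, Chaudhari, Adeyemi and Haddad (Minister Plenipotentiary); then Takahashi (Chargé d'affaires).
Novak, Obi and Quinn all have date of presenting credentials 12 Oct 2016, so the next rule applies.
Novak, Obi and Quinn all have date of arrival in the capital Dec 22, 2014, so the next rule applies.
Among Novak, Obi and Quinn, by years accredited (higher first): Novak (26 years) before Obi (18 years) before Quinn (4 years).
Among Baptiste, Chaudhari, Adeyemi and Haddad, by date of presenting credentials (later first): Baptiste (11 Sep 2018) before Chaudhari (16 Jul 2015) before Adeyemi (19 Jun 2010) before Haddad (14 May 2010).
Full order: Novak, Obi, Quinn, Baptiste, Chaudhari, Adeyemi, Haddad, Takahashi.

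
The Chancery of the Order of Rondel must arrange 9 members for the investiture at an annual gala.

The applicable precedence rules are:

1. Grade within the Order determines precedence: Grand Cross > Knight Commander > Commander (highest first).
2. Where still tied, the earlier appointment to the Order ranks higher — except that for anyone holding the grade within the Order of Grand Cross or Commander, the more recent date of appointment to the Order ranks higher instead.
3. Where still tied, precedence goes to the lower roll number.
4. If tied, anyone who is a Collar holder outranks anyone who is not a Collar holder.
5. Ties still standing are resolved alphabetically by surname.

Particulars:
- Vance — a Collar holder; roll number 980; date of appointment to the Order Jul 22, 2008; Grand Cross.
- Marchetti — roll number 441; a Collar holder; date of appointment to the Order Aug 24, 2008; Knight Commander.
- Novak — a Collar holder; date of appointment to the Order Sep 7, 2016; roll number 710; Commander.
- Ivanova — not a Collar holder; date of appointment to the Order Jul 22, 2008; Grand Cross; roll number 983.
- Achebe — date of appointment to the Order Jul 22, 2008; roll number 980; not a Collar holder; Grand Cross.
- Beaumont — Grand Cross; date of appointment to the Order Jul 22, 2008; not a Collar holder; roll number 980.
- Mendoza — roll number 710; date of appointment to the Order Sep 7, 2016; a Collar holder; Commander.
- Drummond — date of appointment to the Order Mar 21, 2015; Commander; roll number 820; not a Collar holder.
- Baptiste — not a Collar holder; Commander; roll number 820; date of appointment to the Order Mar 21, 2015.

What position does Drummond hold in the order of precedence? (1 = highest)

By grade within the Order: Vance, Achebe, Beaumont and Ivanova (Grand Cross); then Marchetti (Knight Commander); then Mendoza, Novak, Baptiste and Drummond (Commander).
Vance, Achebe, Beaumont and Ivanova all have date of appointment to the Order Jul 22, 2008, so the next rule applies.
Among Vance, Achebe, Beaumont and Ivanova, by roll number (lower first): Vance, Achebe and Beaumont (980) before Ivanova (983).
Among Vance, Achebe and Beaumont, a Collar holder before not a Collar holder: Vance (a Collar holder) before Achebe and Beaumont (not a Collar holder).
Among Achebe and Beaumont, alphabetically by surname: Achebe before Beaumont.
Among Mendoza, Novak, Baptiste and Drummond, by date of appointment to the Order (later first) (reversed rule for this group): Mendoza and Novak (Sep 7, 2016) before Baptiste and Drummond (Mar 21, 2015).
Mendoza and Novak both have roll number 710, so the next rule applies.
Mendoza and Novak are each a Collar holder, so the next rule applies.
Among Mendoza and Novak, alphabetically by surname: Mendoza before Novak.
Baptiste and Drummond both have roll number 820, so the next rule applies.
Baptiste and Drummond are each not a Collar holder, so the next rule applies.
Among Baptiste and Drummond, alphabetically by surname: Baptiste before Drummond.
Order: Vance, Achebe, Beaumont, Ivanova, Marchetti, Mendoza, Novak, Baptiste, Drummond. So position 9.

9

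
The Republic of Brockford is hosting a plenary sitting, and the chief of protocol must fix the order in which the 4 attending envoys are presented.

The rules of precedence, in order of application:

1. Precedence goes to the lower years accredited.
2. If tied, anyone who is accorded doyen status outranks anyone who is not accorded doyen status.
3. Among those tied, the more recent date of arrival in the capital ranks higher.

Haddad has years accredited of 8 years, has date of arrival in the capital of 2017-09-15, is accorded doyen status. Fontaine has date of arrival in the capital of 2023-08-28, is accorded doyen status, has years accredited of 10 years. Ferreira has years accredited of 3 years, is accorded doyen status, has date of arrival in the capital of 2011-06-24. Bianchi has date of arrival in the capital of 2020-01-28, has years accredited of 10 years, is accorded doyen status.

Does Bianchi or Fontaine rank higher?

Fontaine

By years accredited (lower first): Ferreira (3 years); then Haddad (8 years); then Fontaine and Bianchi (both 10 years).
Fontaine and Bianchi are each accorded doyen status, so the next rule applies.
Among Fontaine and Bianchi, by date of arrival in the capital (later first): Fontaine (2023-08-28) before Bianchi (2020-01-28).
So Fontaine takes precedence.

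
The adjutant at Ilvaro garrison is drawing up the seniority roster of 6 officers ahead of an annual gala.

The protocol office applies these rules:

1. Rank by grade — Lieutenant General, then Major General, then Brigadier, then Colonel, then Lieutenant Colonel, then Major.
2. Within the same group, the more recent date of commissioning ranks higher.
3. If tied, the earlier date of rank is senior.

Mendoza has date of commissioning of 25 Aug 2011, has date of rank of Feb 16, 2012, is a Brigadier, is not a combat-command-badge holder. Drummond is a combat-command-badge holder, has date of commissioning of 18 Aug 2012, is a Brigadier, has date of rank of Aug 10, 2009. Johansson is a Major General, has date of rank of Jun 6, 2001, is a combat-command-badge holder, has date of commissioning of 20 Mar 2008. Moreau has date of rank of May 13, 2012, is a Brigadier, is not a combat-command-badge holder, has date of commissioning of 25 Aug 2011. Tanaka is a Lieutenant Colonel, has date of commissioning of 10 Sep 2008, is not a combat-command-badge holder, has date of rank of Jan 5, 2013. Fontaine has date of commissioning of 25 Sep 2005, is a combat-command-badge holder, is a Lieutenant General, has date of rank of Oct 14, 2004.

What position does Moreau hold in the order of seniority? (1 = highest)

By grade: Fontaine (Lieutenant General); then Johansson (Major General); then Drummond, Mendoza and Moreau (Brigadier); then Tanaka (Lieutenant Colonel).
Among Drummond, Mendoza and Moreau, by date of commissioning (later first): Drummond (18 Aug 2012) before Mendoza and Moreau (25 Aug 2011).
Among Mendoza and Moreau, by date of rank (earlier first): Mendoza (Feb 16, 2012) before Moreau (May 13, 2012).
Order: Fontaine, Johansson, Drummond, Mendoza, Moreau, Tanaka. So position 5.

5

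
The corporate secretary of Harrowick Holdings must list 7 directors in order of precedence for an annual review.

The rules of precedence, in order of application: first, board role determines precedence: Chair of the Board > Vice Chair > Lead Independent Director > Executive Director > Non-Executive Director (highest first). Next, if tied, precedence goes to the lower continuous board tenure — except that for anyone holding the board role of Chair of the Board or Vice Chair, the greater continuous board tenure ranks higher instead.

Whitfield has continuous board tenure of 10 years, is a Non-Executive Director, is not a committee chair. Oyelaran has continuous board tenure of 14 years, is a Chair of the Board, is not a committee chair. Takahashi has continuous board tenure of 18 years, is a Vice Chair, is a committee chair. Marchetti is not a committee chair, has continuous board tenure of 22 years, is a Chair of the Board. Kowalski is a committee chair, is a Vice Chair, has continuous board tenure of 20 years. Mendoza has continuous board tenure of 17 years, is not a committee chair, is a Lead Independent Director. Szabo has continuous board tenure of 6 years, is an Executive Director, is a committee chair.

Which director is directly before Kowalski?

Oyelaran

By board role: Marchetti and Oyelaran (Chair of the Board); then Kowalski and Takahashi (Vice Chair); then Mendoza (Lead Independent Director); then Szabo (Executive Director); then Whitfield (Non-Executive Director).
Among Marchetti and Oyelaran, by continuous board tenure (higher first) (reversed rule for this group): Marchetti (22 years) before Oyelaran (14 years).
Among Kowalski and Takahashi, by continuous board tenure (higher first) (reversed rule for this group): Kowalski (20 years) before Takahashi (18 years).
Order: Marchetti, Oyelaran, Kowalski, Takahashi, Mendoza, Szabo, Whitfield.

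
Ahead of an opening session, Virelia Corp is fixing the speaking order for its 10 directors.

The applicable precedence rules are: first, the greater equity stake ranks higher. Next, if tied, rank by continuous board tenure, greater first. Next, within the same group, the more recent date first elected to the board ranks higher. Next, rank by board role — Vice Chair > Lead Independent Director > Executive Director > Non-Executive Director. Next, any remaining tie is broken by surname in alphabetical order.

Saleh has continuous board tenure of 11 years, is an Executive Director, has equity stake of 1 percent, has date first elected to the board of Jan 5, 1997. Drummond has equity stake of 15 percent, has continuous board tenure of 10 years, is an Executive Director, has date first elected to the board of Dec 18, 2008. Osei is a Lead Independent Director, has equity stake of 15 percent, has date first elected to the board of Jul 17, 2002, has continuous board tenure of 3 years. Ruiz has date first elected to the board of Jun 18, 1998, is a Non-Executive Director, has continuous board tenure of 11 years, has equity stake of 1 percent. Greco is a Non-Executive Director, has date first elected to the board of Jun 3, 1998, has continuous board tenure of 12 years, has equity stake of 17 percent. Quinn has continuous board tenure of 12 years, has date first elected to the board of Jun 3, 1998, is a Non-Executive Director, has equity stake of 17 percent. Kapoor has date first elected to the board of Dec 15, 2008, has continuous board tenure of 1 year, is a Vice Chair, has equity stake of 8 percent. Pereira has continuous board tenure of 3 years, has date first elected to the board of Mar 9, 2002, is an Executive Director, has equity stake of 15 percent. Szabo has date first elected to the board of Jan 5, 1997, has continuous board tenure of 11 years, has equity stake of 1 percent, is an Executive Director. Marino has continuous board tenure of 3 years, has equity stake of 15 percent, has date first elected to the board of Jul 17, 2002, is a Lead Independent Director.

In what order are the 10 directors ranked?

Greco, Quinn, Drummond, Marino, Osei, Pereira, Kapoor, Ruiz, Saleh, Szabo

By equity stake (higher first): Greco and Quinn (both 17 percent); then Drummond, Marino, Osei and Pereira (each 15 percent); then Kapoor (8 percent); then Ruiz, Saleh and Szabo (each 1 percent).
Greco and Quinn both have continuous board tenure 12 years, so the next rule applies.
Greco and Quinn both have date first elected to the board Jun 3, 1998, so the next rule applies.
Greco and Quinn are each Non-Executive Director, so the next rule applies.
Among Greco and Quinn, alphabetically by surname: Greco before Quinn.
Among Drummond, Marino, Osei and Pereira, by continuous board tenure (higher first): Drummond (10 years) before Marino, Osei and Pereira (3 years).
Among Marino, Osei and Pereira, by date first elected to the board (later first): Marino and Osei (Jul 17, 2002) before Pereira (Mar 9, 2002).
Marino and Osei are each Lead Independent Director, so the next rule applies.
Among Marino and Osei, alphabetically by surname: Marino before Osei.
Ruiz, Saleh and Szabo all have continuous board tenure 11 years, so the next rule applies.
Among Ruiz, Saleh and Szabo, by date first elected to the board (later first): Ruiz (Jun 18, 1998) before Saleh and Szabo (Jan 5, 1997).
Saleh and Szabo are each Executive Director, so the next rule applies.
Among Saleh and Szabo, alphabetically by surname: Saleh before Szabo.
Full order: Greco, Quinn, Drummond, Marino, Osei, Pereira, Kapoor, Ruiz, Saleh, Szabo.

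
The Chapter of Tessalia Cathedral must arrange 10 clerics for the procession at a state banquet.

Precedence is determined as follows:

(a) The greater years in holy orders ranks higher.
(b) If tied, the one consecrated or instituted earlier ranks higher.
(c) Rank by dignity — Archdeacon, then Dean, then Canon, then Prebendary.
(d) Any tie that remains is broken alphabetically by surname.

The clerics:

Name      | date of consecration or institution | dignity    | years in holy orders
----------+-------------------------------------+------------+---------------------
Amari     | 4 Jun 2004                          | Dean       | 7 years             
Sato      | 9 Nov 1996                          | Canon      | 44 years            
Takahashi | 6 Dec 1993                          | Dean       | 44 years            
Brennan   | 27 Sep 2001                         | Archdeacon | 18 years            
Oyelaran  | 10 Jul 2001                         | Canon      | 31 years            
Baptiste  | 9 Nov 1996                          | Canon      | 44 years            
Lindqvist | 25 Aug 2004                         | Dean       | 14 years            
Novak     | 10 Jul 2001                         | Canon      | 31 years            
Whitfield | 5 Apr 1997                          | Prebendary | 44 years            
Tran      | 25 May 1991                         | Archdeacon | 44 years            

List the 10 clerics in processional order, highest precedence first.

Tran, Takahashi, Baptiste, Sato, Whitfield, Novak, Oyelaran, Brennan, Lindqvist, Amari

By years in holy orders (higher first): Tran, Takahashi, Baptiste, Sato and Whitfield (each 44 years); then Novak and Oyelaran (both 31 years); then Brennan (18 years); then Lindqvist (14 years); then Amari (7 years).
Among Tran, Takahashi, Baptiste, Sato and Whitfield, by date of consecration or institution (earlier first): Tran (25 May 1991) before Takahashi (6 Dec 1993) before Baptiste and Sato (9 Nov 1996) before Whitfield (5 Apr 1997).
Baptiste and Sato are each Canon, so the next rule applies.
Among Baptiste and Sato, alphabetically by surname: Baptiste before Sato.
Novak and Oyelaran both have date of consecration or institution 10 Jul 2001, so the next rule applies.
Novak and Oyelaran are each Canon, so the next rule applies.
Among Novak and Oyelaran, alphabetically by surname: Novak before Oyelaran.
Full order: Tran, Takahashi, Baptiste, Sato, Whitfield, Novak, Oyelaran, Brennan, Lindqvist, Amari.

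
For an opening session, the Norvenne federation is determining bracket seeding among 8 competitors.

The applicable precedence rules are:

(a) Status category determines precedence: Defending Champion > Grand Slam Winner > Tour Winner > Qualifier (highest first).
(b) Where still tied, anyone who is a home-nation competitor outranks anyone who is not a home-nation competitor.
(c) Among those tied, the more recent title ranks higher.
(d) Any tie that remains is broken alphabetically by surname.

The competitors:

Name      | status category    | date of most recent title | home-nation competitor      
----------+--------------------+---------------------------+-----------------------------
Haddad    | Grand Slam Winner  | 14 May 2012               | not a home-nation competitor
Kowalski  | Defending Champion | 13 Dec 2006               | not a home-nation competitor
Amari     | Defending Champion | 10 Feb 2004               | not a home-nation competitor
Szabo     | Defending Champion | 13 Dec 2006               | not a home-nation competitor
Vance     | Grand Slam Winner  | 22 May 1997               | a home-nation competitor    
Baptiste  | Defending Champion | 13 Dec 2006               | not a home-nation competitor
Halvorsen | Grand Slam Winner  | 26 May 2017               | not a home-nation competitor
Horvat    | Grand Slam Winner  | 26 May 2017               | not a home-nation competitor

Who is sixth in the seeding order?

Halvorsen

By status category: Baptiste, Kowalski, Szabo and Amari (Defending Champion); then Vance, Halvorsen, Horvat and Haddad (Grand Slam Winner).
Baptiste, Kowalski, Szabo and Amari are each not a home-nation competitor, so the next rule applies.
Among Baptiste, Kowalski, Szabo and Amari, by date of most recent title (later first): Baptiste, Kowalski and Szabo (13 Dec 2006) before Amari (10 Feb 2004).
Among Baptiste, Kowalski and Szabo, alphabetically by surname: Baptiste before Kowalski before Szabo.
Among Vance, Halvorsen, Horvat and Haddad, a home-nation competitor before not a home-nation competitor: Vance (a home-nation competitor) before Halvorsen, Horvat and Haddad (not a home-nation competitor).
Among Halvorsen, Horvat and Haddad, by date of most recent title (later first): Halvorsen and Horvat (26 May 2017) before Haddad (14 May 2012).
Among Halvorsen and Horvat, alphabetically by surname: Halvorsen before Horvat.
Order: Baptiste, Kowalski, Szabo, Amari, Vance, Halvorsen, Horvat, Haddad.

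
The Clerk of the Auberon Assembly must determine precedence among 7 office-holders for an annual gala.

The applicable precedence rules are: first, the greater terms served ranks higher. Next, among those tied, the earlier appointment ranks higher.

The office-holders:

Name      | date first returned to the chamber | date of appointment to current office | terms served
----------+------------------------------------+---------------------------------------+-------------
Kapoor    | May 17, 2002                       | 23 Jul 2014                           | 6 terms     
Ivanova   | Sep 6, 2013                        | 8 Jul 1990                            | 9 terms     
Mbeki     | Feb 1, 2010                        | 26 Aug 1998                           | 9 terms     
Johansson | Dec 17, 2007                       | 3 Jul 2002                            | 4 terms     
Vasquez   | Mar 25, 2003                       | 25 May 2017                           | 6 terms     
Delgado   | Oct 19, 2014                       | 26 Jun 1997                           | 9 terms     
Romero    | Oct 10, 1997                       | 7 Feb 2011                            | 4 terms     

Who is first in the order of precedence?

Ivanova

By terms served (higher first): Ivanova, Delgado and Mbeki (each 9 terms); then Kapoor and Vasquez (both 6 terms); then Johansson and Romero (both 4 terms).
Among Ivanova, Delgado and Mbeki, by date of appointment to current office (earlier first): Ivanova (8 Jul 1990) before Delgado (26 Jun 1997) before Mbeki (26 Aug 1998).
Among Kapoor and Vasquez, by date of appointment to current office (earlier first): Kapoor (23 Jul 2014) before Vasquez (25 May 2017).
Among Johansson and Romero, by date of appointment to current office (earlier first): Johansson (3 Jul 2002) before Romero (7 Feb 2011).
Order: Ivanova, Delgado, Mbeki, Kapoor, Vasquez, Johansson, Romero.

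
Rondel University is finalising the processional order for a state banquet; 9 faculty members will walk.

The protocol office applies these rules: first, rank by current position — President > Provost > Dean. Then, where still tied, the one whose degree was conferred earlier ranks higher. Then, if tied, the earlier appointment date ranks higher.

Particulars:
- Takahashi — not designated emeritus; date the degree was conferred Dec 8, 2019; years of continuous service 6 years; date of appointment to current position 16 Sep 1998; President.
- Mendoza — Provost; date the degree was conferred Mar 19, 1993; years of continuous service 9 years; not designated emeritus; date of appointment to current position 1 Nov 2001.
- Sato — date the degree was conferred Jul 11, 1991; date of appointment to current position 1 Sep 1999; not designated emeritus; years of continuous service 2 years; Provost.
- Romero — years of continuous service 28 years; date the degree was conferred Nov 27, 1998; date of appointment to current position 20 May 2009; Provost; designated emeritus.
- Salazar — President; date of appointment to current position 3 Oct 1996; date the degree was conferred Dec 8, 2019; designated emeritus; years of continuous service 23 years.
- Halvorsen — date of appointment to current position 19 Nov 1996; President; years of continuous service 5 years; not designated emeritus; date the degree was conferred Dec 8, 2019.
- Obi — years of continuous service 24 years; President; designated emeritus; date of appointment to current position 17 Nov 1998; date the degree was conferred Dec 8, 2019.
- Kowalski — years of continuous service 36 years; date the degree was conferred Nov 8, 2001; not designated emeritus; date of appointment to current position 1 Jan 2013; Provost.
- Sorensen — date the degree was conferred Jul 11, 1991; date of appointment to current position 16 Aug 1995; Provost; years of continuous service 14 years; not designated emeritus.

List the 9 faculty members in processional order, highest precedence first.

By current position: Salazar, Halvorsen, Takahashi and Obi (President); then Sorensen, Sato, Mendoza, Romero and Kowalski (Provost).
Salazar, Halvorsen, Takahashi and Obi all have date the degree was conferred Dec 8, 2019, so the next rule applies.
Among Salazar, Halvorsen, Takahashi and Obi, by date of appointment to current position (earlier first): Salazar (3 Oct 1996) before Halvorsen (19 Nov 1996) before Takahashi (16 Sep 1998) before Obi (17 Nov 1998).
Among Sorensen, Sato, Mendoza, Romero and Kowalski, by date the degree was conferred (earlier first): Sorensen and Sato (Jul 11, 1991) before Mendoza (Mar 19, 1993) before Romero (Nov 27, 1998) before Kowalski (Nov 8, 2001).
Among Sorensen and Sato, by date of appointment to current position (earlier first): Sorensen (16 Aug 1995) before Sato (1 Sep 1999).
Full order: Salazar, Halvorsen, Takahashi, Obi, Sorensen, Sato, Mendoza, Romero, Kowalski.

Salazar, Halvorsen, Takahashi, Obi, Sorensen, Sato, Mendoza, Romero, Kowalski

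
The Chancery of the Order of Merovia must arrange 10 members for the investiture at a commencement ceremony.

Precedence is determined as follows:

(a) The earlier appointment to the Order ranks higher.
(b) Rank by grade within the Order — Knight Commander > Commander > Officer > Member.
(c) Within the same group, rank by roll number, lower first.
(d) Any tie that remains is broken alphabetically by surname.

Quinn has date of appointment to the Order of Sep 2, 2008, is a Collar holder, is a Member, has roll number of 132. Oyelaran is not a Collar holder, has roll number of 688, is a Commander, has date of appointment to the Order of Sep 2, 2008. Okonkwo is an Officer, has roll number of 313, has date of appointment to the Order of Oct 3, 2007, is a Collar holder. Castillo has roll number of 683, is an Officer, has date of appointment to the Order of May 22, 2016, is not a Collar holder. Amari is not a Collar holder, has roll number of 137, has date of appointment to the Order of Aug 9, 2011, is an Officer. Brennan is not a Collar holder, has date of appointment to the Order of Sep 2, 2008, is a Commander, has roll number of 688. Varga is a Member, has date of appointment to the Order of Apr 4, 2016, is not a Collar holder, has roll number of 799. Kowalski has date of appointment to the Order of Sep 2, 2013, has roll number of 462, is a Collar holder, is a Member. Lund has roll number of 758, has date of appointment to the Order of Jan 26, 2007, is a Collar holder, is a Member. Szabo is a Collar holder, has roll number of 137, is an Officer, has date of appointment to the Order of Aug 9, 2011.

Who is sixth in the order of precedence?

By date of appointment to the Order (earlier first): Lund (Jan 26, 2007); then Okonkwo (Oct 3, 2007); then Brennan, Oyelaran and Quinn (each Sep 2, 2008); then Amari and Szabo (both Aug 9, 2011); then Kowalski (Sep 2, 2013); then Varga (Apr 4, 2016); then Castillo (May 22, 2016).
Among Brennan, Oyelaran and Quinn, by grade within the Order: Brennan and Oyelaran (Commander) before Quinn (Member).
Brennan and Oyelaran both have roll number 688, so the next rule applies.
Among Brennan and Oyelaran, alphabetically by surname: Brennan before Oyelaran.
Amari and Szabo are each Officer, so the next rule applies.
Amari and Szabo both have roll number 137, so the next rule applies.
Among Amari and Szabo, alphabetically by surname: Amari before Szabo.
Order: Lund, Okonkwo, Brennan, Oyelaran, Quinn, Amari, Szabo, Kowalski, Varga, Castillo.

Amari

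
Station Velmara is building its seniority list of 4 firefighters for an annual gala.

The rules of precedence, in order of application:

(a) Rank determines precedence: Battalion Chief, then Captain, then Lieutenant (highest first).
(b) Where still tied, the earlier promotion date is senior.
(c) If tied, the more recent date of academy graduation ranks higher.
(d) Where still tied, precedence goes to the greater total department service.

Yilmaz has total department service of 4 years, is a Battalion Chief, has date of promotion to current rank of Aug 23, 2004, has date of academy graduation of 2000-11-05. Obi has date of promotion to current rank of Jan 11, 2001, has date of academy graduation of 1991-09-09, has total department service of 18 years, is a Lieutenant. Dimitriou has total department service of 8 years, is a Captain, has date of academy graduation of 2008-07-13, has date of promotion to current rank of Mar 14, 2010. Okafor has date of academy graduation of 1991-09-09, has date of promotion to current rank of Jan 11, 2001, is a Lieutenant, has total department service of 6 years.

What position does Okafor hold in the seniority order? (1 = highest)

By rank: Yilmaz (Battalion Chief); then Dimitriou (Captain); then Obi and Okafor (Lieutenant).
Obi and Okafor both have date of promotion to current rank Jan 11, 2001, so the next rule applies.
Obi and Okafor both have date of academy graduation 1991-09-09, so the next rule applies.
Among Obi and Okafor, by total department service (higher first): Obi (18 years) before Okafor (6 years).
Order: Yilmaz, Dimitriou, Obi, Okafor. So position 4.

4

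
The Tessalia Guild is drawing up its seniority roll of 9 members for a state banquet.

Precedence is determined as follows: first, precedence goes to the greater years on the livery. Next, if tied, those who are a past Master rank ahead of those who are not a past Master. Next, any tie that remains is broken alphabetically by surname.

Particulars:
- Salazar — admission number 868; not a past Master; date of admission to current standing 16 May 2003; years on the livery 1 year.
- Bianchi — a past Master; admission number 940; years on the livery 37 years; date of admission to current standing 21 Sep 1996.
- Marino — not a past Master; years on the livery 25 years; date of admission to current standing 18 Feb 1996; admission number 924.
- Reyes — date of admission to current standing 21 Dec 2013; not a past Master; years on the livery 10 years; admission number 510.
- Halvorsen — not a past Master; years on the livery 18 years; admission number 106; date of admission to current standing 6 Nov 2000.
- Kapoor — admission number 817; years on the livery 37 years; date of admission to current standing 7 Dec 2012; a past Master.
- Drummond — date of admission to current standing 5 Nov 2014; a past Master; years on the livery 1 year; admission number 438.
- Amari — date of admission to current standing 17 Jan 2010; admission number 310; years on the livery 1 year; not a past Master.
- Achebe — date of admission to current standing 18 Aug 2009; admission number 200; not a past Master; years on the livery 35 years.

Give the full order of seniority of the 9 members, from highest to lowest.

By years on the livery (higher first): Bianchi and Kapoor (both 37 years); then Achebe (35 years); then Marino (25 years); then Halvorsen (18 years); then Reyes (10 years); then Drummond, Amari and Salazar (each 1 year).
Bianchi and Kapoor are each a past Master, so the next rule applies.
Among Bianchi and Kapoor, alphabetically by surname: Bianchi before Kapoor.
Among Drummond, Amari and Salazar, a past Master before not a past Master: Drummond (a past Master) before Amari and Salazar (not a past Master).
Among Amari and Salazar, alphabetically by surname: Amari before Salazar.
Full order: Bianchi, Kapoor, Achebe, Marino, Halvorsen, Reyes, Drummond, Amari, Salazar.

Bianchi, Kapoor, Achebe, Marino, Halvorsen, Reyes, Drummond, Amari, Salazar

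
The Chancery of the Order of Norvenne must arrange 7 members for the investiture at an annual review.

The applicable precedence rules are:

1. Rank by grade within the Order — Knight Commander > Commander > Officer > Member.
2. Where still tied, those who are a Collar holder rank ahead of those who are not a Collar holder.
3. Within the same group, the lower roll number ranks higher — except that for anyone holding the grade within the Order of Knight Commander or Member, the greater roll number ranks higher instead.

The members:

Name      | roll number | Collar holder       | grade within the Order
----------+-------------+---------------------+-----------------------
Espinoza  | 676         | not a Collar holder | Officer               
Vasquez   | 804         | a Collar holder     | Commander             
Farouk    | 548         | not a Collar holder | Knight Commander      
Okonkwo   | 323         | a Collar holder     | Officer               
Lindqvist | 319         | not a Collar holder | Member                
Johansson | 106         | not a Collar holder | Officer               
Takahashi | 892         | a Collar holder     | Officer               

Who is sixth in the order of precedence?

Espinoza

By grade within the Order: Farouk (Knight Commander); then Vasquez (Commander); then Okonkwo, Takahashi, Johansson and Espinoza (Officer); then Lindqvist (Member).
Among Okonkwo, Takahashi, Johansson and Espinoza, a Collar holder before not a Collar holder: Okonkwo and Takahashi (a Collar holder) before Johansson and Espinoza (not a Collar holder).
Among Okonkwo and Takahashi, by roll number (lower first): Okonkwo (323) before Takahashi (892).
Among Johansson and Espinoza, by roll number (lower first): Johansson (106) before Espinoza (676).
Order: Farouk, Vasquez, Okonkwo, Takahashi, Johansson, Espinoza, Lindqvist.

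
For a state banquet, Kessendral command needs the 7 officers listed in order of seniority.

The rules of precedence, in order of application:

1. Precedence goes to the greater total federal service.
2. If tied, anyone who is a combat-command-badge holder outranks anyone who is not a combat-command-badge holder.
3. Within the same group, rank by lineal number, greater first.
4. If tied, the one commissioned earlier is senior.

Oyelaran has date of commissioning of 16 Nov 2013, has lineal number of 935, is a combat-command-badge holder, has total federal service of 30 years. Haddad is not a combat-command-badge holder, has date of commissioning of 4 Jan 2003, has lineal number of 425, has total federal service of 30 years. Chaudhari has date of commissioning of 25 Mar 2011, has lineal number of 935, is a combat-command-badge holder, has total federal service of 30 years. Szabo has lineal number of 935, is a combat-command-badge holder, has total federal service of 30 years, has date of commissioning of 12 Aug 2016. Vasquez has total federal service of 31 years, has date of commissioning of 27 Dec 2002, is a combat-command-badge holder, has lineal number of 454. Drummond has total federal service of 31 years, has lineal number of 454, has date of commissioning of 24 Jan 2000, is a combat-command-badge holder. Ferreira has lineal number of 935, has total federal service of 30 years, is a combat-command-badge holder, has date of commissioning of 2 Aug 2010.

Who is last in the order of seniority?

Haddad

By total federal service (higher first): Drummond and Vasquez (both 31 years); then Ferreira, Chaudhari, Oyelaran, Szabo and Haddad (each 30 years).
Drummond and Vasquez are each a combat-command-badge holder, so the next rule applies.
Drummond and Vasquez both have lineal number 454, so the next rule applies.
Among Drummond and Vasquez, by date of commissioning (earlier first): Drummond (24 Jan 2000) before Vasquez (27 Dec 2002).
Among Ferreira, Chaudhari, Oyelaran, Szabo and Haddad, a combat-command-badge holder before not a combat-command-badge holder: Ferreira, Chaudhari, Oyelaran and Szabo (a combat-command-badge holder) before Haddad (not a combat-command-badge holder).
Ferreira, Chaudhari, Oyelaran and Szabo all have lineal number 935, so the next rule applies.
Among Ferreira, Chaudhari, Oyelaran and Szabo, by date of commissioning (earlier first): Ferreira (2 Aug 2010) before Chaudhari (25 Mar 2011) before Oyelaran (16 Nov 2013) before Szabo (12 Aug 2016).
Order: Drummond, Vasquez, Ferreira, Chaudhari, Oyelaran, Szabo, Haddad.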